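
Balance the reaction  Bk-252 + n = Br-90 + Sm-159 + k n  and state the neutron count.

Conserve mass number: 253 = 90 + 159 + k, so k = 253 − 249 = 4.
Check atomic number: 97 = 35 + 62 + 0 = 97. ✓

4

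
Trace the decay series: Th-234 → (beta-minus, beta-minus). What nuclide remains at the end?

U-234

Start: (A, Z) = (234, 90).
After β⁻: (234, 91).
After β⁻: (234, 92).
Z = 92 is uranium.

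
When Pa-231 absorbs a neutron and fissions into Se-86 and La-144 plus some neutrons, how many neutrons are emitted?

Conserve mass number: 232 = 86 + 144 + k, so k = 232 − 230 = 2.
Check atomic number: 91 = 34 + 57 + 0 = 91. ✓

2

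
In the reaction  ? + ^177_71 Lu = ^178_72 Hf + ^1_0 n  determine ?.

deuteron

Conserve mass number: A + 177 = 178 + 1, so A = 2.
Conserve atomic number: Z + 71 = 72 + 0, so Z = 1.
A = 2 and Z = 1 is ^2_1 H — a deuteron.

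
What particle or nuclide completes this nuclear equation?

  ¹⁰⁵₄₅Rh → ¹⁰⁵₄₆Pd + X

Conserve mass number: 105 = 105 + A, so A = 0.
Conserve atomic number: 45 = 46 + Z, so Z = -1.
A = 0 and Z = -1 is ⁰₋₁e — a beta-minus particle.

beta-minus particle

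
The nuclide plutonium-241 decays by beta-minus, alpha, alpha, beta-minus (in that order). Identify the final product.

U-233

Start: (A, Z) = (241, 94).
After β⁻: (241, 95).
After α: (237, 93).
After α: (233, 91).
After β⁻: (233, 92).
Z = 92 is uranium.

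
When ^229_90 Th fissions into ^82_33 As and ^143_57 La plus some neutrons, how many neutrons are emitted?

4

Conserve mass number: 229 = 82 + 143 + k, so k = 229 − 225 = 4.
Check atomic number: 90 = 33 + 57 + 0 = 90. ✓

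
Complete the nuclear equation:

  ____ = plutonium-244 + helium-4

Cm-248

Conserve mass number: A = 244 + 4, so A = 248.
Conserve atomic number: Z = 94 + 2, so Z = 96.
Z = 96 is curium, so the species is curium-248.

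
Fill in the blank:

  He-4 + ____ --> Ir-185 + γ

Conserve mass number: 4 + A = 185 + 0, so A = 181.
Conserve atomic number: 2 + Z = 77 + 0, so Z = 75.
Z = 75 is rhenium, so the species is Re-181.

Re-181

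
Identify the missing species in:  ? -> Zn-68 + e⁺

Conserve mass number: A = 68 + 0, so A = 68.
Conserve atomic number: Z = 30 + 1, so Z = 31.
Z = 31 is gallium, so the species is Ga-68.

Ga-68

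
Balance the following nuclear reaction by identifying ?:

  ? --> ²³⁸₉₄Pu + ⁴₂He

Cm-242

Conserve mass number: A = 238 + 4, so A = 242.
Conserve atomic number: Z = 94 + 2, so Z = 96.
Z = 96 is curium, so the species is ²⁴²₉₆Cm.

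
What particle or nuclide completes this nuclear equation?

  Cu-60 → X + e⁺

Conserve mass number: 60 = A + 0, so A = 60.
Conserve atomic number: 29 = Z + 1, so Z = 28.
Z = 28 is nickel, so the species is Ni-60.

Ni-60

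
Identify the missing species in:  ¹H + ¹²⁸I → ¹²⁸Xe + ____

Conserve mass number: 1 + 128 = 128 + A, so A = 1.
Conserve atomic number: 1 + 53 = 54 + Z, so Z = 0.
A = 1 and Z = 0 is ¹n — a neutron.

neutron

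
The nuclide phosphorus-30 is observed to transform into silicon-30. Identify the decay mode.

beta-plus decay or electron capture

ΔA = 30 − 30 = 0; ΔZ = 14 − 15 = -1.
A is unchanged and Z drops by 1 — a proton has become a neutron (β⁺ emission or electron capture).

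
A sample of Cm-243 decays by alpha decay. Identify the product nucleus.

Pu-239

Alpha decay: mass number changes by -4, atomic number by -2.
A: 243 − 4 = 239; Z: 96 − 2 = 94.
Z = 94 is plutonium, so the daughter is Pu-239.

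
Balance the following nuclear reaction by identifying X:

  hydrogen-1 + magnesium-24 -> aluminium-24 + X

neutron

Conserve mass number: 1 + 24 = 24 + A, so A = 1.
Conserve atomic number: 1 + 12 = 13 + Z, so Z = 0.
A = 1 and Z = 0 is neutron — a neutron.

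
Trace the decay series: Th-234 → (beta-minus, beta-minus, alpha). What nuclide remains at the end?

Th-230

Start: (A, Z) = (234, 90).
After β⁻: (234, 91).
After β⁻: (234, 92).
After α: (230, 90).
Z = 90 is thorium.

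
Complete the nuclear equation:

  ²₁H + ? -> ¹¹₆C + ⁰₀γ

B-9

Conserve mass number: 2 + A = 11 + 0, so A = 9.
Conserve atomic number: 1 + Z = 6 + 0, so Z = 5.
Z = 5 is boron, so the species is ⁹₅B.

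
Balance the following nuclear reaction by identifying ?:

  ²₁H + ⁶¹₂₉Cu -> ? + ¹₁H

Conserve mass number: 2 + 61 = A + 1, so A = 62.
Conserve atomic number: 1 + 29 = Z + 1, so Z = 29.
Z = 29 is copper, so the species is ⁶²₂₉Cu.

Cu-62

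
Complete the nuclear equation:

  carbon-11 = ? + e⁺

Conserve mass number: 11 = A + 0, so A = 11.
Conserve atomic number: 6 = Z + 1, so Z = 5.
Z = 5 is boron, so the species is boron-11.

B-11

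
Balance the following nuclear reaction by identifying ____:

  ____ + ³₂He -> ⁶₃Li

triton

Conserve mass number: A + 3 = 6, so A = 3.
Conserve atomic number: Z + 2 = 3, so Z = 1.
A = 3 and Z = 1 is ³₁H — a triton.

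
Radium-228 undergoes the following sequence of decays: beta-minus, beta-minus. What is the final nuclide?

Start: (A, Z) = (228, 88).
After β⁻: (228, 89).
After β⁻: (228, 90).
Z = 90 is thorium.

Th-228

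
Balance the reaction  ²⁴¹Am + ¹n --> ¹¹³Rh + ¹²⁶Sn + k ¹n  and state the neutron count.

3

Conserve mass number: 242 = 113 + 126 + k, so k = 242 − 239 = 3.
Check atomic number: 95 = 45 + 50 + 0 = 95. ✓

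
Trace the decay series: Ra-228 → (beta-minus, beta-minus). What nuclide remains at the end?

Start: (A, Z) = (228, 88).
After β⁻: (228, 89).
After β⁻: (228, 90).
Z = 90 is thorium.

Th-228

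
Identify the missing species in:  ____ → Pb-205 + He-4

Conserve mass number: A = 205 + 4, so A = 209.
Conserve atomic number: Z = 82 + 2, so Z = 84.
Z = 84 is polonium, so the species is Po-209.

Po-209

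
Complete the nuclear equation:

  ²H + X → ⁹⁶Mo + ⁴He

Conserve mass number: 2 + A = 96 + 4, so A = 98.
Conserve atomic number: 1 + Z = 42 + 2, so Z = 43.
Z = 43 is technetium, so the species is ⁹⁸Tc.

Tc-98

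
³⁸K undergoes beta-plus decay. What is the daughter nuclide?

Beta-plus decay: mass number changes by +0, atomic number by -1.
A: 38 = 38; Z: 19 − 1 = 18.
Z = 18 is argon, so the daughter is ³⁸Ar.

Ar-38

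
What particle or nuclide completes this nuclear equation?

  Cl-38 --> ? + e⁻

Conserve mass number: 38 = A + 0, so A = 38.
Conserve atomic number: 17 = Z − 1, so Z = 18.
Z = 18 is argon, so the species is Ar-38.

Ar-38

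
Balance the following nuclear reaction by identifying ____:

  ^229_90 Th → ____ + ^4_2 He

Conserve mass number: 229 = A + 4, so A = 225.
Conserve atomic number: 90 = Z + 2, so Z = 88.
Z = 88 is radium, so the species is ^225_88 Ra.

Ra-225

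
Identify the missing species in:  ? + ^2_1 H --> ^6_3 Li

Conserve mass number: A + 2 = 6, so A = 4.
Conserve atomic number: Z + 1 = 3, so Z = 2.
A = 4 and Z = 2 is ^4_2 He — an alpha particle.

alpha particle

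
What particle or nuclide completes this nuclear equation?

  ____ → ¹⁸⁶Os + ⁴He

Conserve mass number: A = 186 + 4, so A = 190.
Conserve atomic number: Z = 76 + 2, so Z = 78.
Z = 78 is platinum, so the species is ¹⁹⁰Pt.

Pt-190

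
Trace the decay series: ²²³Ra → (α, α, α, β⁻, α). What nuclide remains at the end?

Start: (A, Z) = (223, 88).
After α: (219, 86).
After α: (215, 84).
After α: (211, 82).
After β⁻: (211, 83).
After α: (207, 81).
Z = 81 is thallium.

Tl-207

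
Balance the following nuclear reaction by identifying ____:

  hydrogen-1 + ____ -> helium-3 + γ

deuteron

Conserve mass number: 1 + A = 3 + 0, so A = 2.
Conserve atomic number: 1 + Z = 2 + 0, so Z = 1.
A = 2 and Z = 1 is hydrogen-2 — a deuteron.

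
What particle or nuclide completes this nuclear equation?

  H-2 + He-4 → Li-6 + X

Conserve mass number: 2 + 4 = 6 + A, so A = 0.
Conserve atomic number: 1 + 2 = 3 + Z, so Z = 0.
A = 0 and Z = 0 is γ — a gamma ray.

gamma ray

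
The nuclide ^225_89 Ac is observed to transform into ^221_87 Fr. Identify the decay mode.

ΔA = 221 − 225 = -4; ΔZ = 87 − 89 = -2.
A drops by 4 and Z drops by 2 — the signature of alpha emission.

alpha decay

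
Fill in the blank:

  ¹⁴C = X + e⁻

Conserve mass number: 14 = A + 0, so A = 14.
Conserve atomic number: 6 = Z − 1, so Z = 7.
Z = 7 is nitrogen, so the species is ¹⁴N.

N-14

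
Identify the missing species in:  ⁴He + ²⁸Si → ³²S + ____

Conserve mass number: 4 + 28 = 32 + A, so A = 0.
Conserve atomic number: 2 + 14 = 16 + Z, so Z = 0.
A = 0 and Z = 0 is γ — a gamma ray.

gamma ray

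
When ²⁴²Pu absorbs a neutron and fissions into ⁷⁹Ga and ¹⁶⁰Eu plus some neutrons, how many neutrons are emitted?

4

Conserve mass number: 243 = 79 + 160 + k, so k = 243 − 239 = 4.
Check atomic number: 94 = 31 + 63 + 0 = 94. ✓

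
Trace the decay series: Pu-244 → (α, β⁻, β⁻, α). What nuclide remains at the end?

Start: (A, Z) = (244, 94).
After α: (240, 92).
After β⁻: (240, 93).
After β⁻: (240, 94).
After α: (236, 92).
Z = 92 is uranium.

U-236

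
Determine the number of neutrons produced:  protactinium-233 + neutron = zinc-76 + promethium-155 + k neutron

3

Conserve mass number: 234 = 76 + 155 + k, so k = 234 − 231 = 3.
Check atomic number: 91 = 30 + 61 + 0 = 91. ✓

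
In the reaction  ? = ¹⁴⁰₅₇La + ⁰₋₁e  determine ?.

Ba-140

Conserve mass number: A = 140 + 0, so A = 140.
Conserve atomic number: Z = 57 − 1, so Z = 56.
Z = 56 is barium, so the species is ¹⁴⁰₅₆Ba.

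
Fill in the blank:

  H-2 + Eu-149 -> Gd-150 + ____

Conserve mass number: 2 + 149 = 150 + A, so A = 1.
Conserve atomic number: 1 + 63 = 64 + Z, so Z = 0.
A = 1 and Z = 0 is n — a neutron.

neutron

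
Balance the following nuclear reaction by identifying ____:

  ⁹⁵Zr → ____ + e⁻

Nb-95

Conserve mass number: 95 = A + 0, so A = 95.
Conserve atomic number: 40 = Z − 1, so Z = 41.
Z = 41 is niobium, so the species is ⁹⁵Nb.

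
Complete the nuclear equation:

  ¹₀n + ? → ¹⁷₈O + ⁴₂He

Conserve mass number: 1 + A = 17 + 4, so A = 20.
Conserve atomic number: 0 + Z = 8 + 2, so Z = 10.
Z = 10 is neon, so the species is ²⁰₁₀Ne.

Ne-20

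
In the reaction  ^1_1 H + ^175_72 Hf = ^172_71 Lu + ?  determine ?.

alpha particle

Conserve mass number: 1 + 175 = 172 + A, so A = 4.
Conserve atomic number: 1 + 72 = 71 + Z, so Z = 2.
A = 4 and Z = 2 is ^4_2 He — an alpha particle.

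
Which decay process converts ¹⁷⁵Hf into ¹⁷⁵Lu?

ΔA = 175 − 175 = 0; ΔZ = 71 − 72 = -1.
A is unchanged and Z drops by 1 — a proton has become a neutron (β⁺ emission or electron capture).

beta-plus decay or electron capture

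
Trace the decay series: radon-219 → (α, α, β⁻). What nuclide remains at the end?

Bi-211

Start: (A, Z) = (219, 86).
After α: (215, 84).
After α: (211, 82).
After β⁻: (211, 83).
Z = 83 is bismuth.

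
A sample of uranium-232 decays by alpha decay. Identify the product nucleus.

Th-228

Alpha decay: mass number changes by -4, atomic number by -2.
A: 232 − 4 = 228; Z: 92 − 2 = 90.
Z = 90 is thorium, so the daughter is thorium-228.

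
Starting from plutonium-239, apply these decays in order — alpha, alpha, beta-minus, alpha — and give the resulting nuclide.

Ac-227

Start: (A, Z) = (239, 94).
After α: (235, 92).
After α: (231, 90).
After β⁻: (231, 91).
After α: (227, 89).
Z = 89 is actinium.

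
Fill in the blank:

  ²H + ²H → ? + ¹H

Conserve mass number: 2 + 2 = A + 1, so A = 3.
Conserve atomic number: 1 + 1 = Z + 1, so Z = 1.
A = 3 and Z = 1 is ³H — a triton.

H-3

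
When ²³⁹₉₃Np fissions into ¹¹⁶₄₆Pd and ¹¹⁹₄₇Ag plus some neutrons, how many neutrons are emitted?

Conserve mass number: 239 = 116 + 119 + k, so k = 239 − 235 = 4.
Check atomic number: 93 = 46 + 47 + 0 = 93. ✓

4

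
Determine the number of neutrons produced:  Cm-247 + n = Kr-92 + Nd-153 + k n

Conserve mass number: 248 = 92 + 153 + k, so k = 248 − 245 = 3.
Check atomic number: 96 = 36 + 60 + 0 = 96. ✓

3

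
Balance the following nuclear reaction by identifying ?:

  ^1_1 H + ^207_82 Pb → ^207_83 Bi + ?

neutron

Conserve mass number: 1 + 207 = 207 + A, so A = 1.
Conserve atomic number: 1 + 82 = 83 + Z, so Z = 0.
A = 1 and Z = 0 is ^1_0 n — a neutron.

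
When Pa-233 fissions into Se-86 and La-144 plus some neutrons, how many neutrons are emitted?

3

Conserve mass number: 233 = 86 + 144 + k, so k = 233 − 230 = 3.
Check atomic number: 91 = 34 + 57 + 0 = 91. ✓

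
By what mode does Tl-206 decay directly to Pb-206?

ΔA = 206 − 206 = 0; ΔZ = 82 − 81 = +1.
A is unchanged and Z rises by 1 — a neutron has become a proton (β⁻ decay).

beta-minus decay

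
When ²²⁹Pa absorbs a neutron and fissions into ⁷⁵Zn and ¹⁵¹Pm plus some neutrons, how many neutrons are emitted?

4

Conserve mass number: 230 = 75 + 151 + k, so k = 230 − 226 = 4.
Check atomic number: 91 = 30 + 61 + 0 = 91. ✓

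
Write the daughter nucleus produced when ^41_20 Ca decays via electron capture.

Electron capture: mass number changes by +0, atomic number by -1.
A: 41 = 41; Z: 20 − 1 = 19.
Z = 19 is potassium, so the daughter is ^41_19 K.

K-41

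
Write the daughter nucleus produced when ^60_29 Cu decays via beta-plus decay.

Beta-plus decay: mass number changes by +0, atomic number by -1.
A: 60 = 60; Z: 29 − 1 = 28.
Z = 28 is nickel, so the daughter is ^60_28 Ni.

Ni-60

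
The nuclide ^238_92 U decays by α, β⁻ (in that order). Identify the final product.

Start: (A, Z) = (238, 92).
After α: (234, 90).
After β⁻: (234, 91).
Z = 91 is protactinium.

Pa-234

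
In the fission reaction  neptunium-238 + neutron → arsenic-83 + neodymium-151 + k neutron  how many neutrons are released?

5

Conserve mass number: 239 = 83 + 151 + k, so k = 239 − 234 = 5.
Check atomic number: 93 = 33 + 60 + 0 = 93. ✓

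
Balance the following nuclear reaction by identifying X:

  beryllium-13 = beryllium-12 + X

Conserve mass number: 13 = 12 + A, so A = 1.
Conserve atomic number: 4 = 4 + Z, so Z = 0.
A = 1 and Z = 0 is neutron — a neutron.

neutron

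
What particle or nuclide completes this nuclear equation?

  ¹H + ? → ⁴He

triton

Conserve mass number: 1 + A = 4, so A = 3.
Conserve atomic number: 1 + Z = 2, so Z = 1.
A = 3 and Z = 1 is ³H — a triton.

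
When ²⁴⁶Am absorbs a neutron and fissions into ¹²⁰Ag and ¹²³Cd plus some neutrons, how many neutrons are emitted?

Conserve mass number: 247 = 120 + 123 + k, so k = 247 − 243 = 4.
Check atomic number: 95 = 47 + 48 + 0 = 95. ✓

4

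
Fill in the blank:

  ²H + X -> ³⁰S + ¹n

Conserve mass number: 2 + A = 30 + 1, so A = 29.
Conserve atomic number: 1 + Z = 16 + 0, so Z = 15.
Z = 15 is phosphorus, so the species is ²⁹P.

P-29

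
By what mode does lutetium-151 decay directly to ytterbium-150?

ΔA = 150 − 151 = -1; ΔZ = 70 − 71 = -1.
A drops by 1 and Z drops by 1 — a proton was emitted.

proton emission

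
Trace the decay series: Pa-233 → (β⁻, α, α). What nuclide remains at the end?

Ra-225

Start: (A, Z) = (233, 91).
After β⁻: (233, 92).
After α: (229, 90).
After α: (225, 88).
Z = 88 is radium.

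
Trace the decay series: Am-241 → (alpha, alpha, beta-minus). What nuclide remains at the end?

U-233

Start: (A, Z) = (241, 95).
After α: (237, 93).
After α: (233, 91).
After β⁻: (233, 92).
Z = 92 is uranium.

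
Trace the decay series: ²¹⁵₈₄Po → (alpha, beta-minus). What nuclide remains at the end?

Start: (A, Z) = (215, 84).
After α: (211, 82).
After β⁻: (211, 83).
Z = 83 is bismuth.

Bi-211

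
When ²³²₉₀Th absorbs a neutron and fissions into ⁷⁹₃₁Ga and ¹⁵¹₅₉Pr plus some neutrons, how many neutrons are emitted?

Conserve mass number: 233 = 79 + 151 + k, so k = 233 − 230 = 3.
Check atomic number: 90 = 31 + 59 + 0 = 90. ✓

3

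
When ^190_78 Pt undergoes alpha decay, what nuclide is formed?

Alpha decay: mass number changes by -4, atomic number by -2.
A: 190 − 4 = 186; Z: 78 − 2 = 76.
Z = 76 is osmium, so the daughter is ^186_76 Os.

Os-186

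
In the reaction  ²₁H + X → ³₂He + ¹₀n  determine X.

Conserve mass number: 2 + A = 3 + 1, so A = 2.
Conserve atomic number: 1 + Z = 2 + 0, so Z = 1.
A = 2 and Z = 1 is ²₁H — a deuteron.

deuteron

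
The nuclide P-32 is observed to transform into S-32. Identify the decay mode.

ΔA = 32 − 32 = 0; ΔZ = 16 − 15 = +1.
A is unchanged and Z rises by 1 — a neutron has become a proton (β⁻ decay).

beta-minus decay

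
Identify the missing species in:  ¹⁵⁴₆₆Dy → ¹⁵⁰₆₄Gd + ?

Conserve mass number: 154 = 150 + A, so A = 4.
Conserve atomic number: 66 = 64 + Z, so Z = 2.
A = 4 and Z = 2 is ⁴₂He — an alpha particle.

alpha particle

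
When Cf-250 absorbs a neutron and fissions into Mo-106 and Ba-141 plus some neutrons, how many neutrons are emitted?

Conserve mass number: 251 = 106 + 141 + k, so k = 251 − 247 = 4.
Check atomic number: 98 = 42 + 56 + 0 = 98. ✓

4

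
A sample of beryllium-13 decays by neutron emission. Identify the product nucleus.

Neutron emission: mass number changes by -1, atomic number by +0.
A: 13 − 1 = 12; Z: 4 = 4.
Z = 4 is beryllium, so the daughter is beryllium-12.

Be-12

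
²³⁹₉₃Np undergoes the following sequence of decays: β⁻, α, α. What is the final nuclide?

Start: (A, Z) = (239, 93).
After β⁻: (239, 94).
After α: (235, 92).
After α: (231, 90).
Z = 90 is thorium.

Th-231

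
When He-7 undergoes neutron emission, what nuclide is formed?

He-6

Neutron emission: mass number changes by -1, atomic number by +0.
A: 7 − 1 = 6; Z: 2 = 2.
Z = 2 is helium, so the daughter is He-6.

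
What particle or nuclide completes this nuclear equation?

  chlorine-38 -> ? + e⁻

Conserve mass number: 38 = A + 0, so A = 38.
Conserve atomic number: 17 = Z − 1, so Z = 18.
Z = 18 is argon, so the species is argon-38.

Ar-38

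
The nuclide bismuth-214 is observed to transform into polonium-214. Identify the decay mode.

beta-minus decay

ΔA = 214 − 214 = 0; ΔZ = 84 − 83 = +1.
A is unchanged and Z rises by 1 — a neutron has become a proton (β⁻ decay).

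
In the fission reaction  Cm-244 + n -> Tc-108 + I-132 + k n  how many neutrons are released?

5

Conserve mass number: 245 = 108 + 132 + k, so k = 245 − 240 = 5.
Check atomic number: 96 = 43 + 53 + 0 = 96. ✓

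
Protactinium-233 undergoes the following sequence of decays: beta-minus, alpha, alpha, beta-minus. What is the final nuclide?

Ac-225

Start: (A, Z) = (233, 91).
After β⁻: (233, 92).
After α: (229, 90).
After α: (225, 88).
After β⁻: (225, 89).
Z = 89 is actinium.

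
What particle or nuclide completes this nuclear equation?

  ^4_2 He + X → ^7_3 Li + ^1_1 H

Conserve mass number: 4 + A = 7 + 1, so A = 4.
Conserve atomic number: 2 + Z = 3 + 1, so Z = 2.
A = 4 and Z = 2 is ^4_2 He — an alpha particle.

alpha particle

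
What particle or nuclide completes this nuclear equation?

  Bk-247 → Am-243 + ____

alpha particle

Conserve mass number: 247 = 243 + A, so A = 4.
Conserve atomic number: 97 = 95 + Z, so Z = 2.
A = 4 and Z = 2 is He-4 — an alpha particle.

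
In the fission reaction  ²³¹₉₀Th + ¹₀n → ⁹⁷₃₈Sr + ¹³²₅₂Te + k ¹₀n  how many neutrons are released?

Conserve mass number: 232 = 97 + 132 + k, so k = 232 − 229 = 3.
Check atomic number: 90 = 38 + 52 + 0 = 90. ✓

3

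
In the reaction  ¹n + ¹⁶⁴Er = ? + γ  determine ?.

Conserve mass number: 1 + 164 = A + 0, so A = 165.
Conserve atomic number: 0 + 68 = Z + 0, so Z = 68.
Z = 68 is erbium, so the species is ¹⁶⁵Er.

Er-165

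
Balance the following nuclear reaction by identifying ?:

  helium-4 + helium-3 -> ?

Be-7

Conserve mass number: 4 + 3 = A, so A = 7.
Conserve atomic number: 2 + 2 = Z, so Z = 4.
Z = 4 is beryllium, so the species is beryllium-7.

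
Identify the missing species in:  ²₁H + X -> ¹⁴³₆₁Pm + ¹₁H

Conserve mass number: 2 + A = 143 + 1, so A = 142.
Conserve atomic number: 1 + Z = 61 + 1, so Z = 61.
Z = 61 is promethium, so the species is ¹⁴²₆₁Pm.

Pm-142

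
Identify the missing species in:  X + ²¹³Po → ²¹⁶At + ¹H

Conserve mass number: A + 213 = 216 + 1, so A = 4.
Conserve atomic number: Z + 84 = 85 + 1, so Z = 2.
A = 4 and Z = 2 is ⁴He — an alpha particle.

alpha particle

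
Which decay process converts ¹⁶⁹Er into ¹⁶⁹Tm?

beta-minus decay

ΔA = 169 − 169 = 0; ΔZ = 69 − 68 = +1.
A is unchanged and Z rises by 1 — a neutron has become a proton (β⁻ decay).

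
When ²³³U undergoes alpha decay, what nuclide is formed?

Th-229

Alpha decay: mass number changes by -4, atomic number by -2.
A: 233 − 4 = 229; Z: 92 − 2 = 90.
Z = 90 is thorium, so the daughter is ²²⁹Th.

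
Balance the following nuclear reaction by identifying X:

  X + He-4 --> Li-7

triton

Conserve mass number: A + 4 = 7, so A = 3.
Conserve atomic number: Z + 2 = 3, so Z = 1.
A = 3 and Z = 1 is H-3 — a triton.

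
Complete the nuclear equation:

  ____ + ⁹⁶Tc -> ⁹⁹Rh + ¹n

Conserve mass number: A + 96 = 99 + 1, so A = 4.
Conserve atomic number: Z + 43 = 45 + 0, so Z = 2.
A = 4 and Z = 2 is ⁴He — an alpha particle.

alpha particle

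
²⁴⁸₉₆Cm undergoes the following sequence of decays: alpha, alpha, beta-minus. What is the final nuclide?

Start: (A, Z) = (248, 96).
After α: (244, 94).
After α: (240, 92).
After β⁻: (240, 93).
Z = 93 is neptunium.

Np-240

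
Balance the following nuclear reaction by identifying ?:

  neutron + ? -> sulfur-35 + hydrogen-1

Conserve mass number: 1 + A = 35 + 1, so A = 35.
Conserve atomic number: 0 + Z = 16 + 1, so Z = 17.
Z = 17 is chlorine, so the species is chlorine-35.

Cl-35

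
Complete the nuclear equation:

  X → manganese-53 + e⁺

Fe-53

Conserve mass number: A = 53 + 0, so A = 53.
Conserve atomic number: Z = 25 + 1, so Z = 26.
Z = 26 is iron, so the species is iron-53.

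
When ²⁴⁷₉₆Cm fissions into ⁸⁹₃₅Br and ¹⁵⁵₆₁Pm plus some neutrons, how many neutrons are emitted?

Conserve mass number: 247 = 89 + 155 + k, so k = 247 − 244 = 3.
Check atomic number: 96 = 35 + 61 + 0 = 96. ✓

3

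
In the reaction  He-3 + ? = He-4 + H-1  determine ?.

deuteron

Conserve mass number: 3 + A = 4 + 1, so A = 2.
Conserve atomic number: 2 + Z = 2 + 1, so Z = 1.
A = 2 and Z = 1 is H-2 — a deuteron.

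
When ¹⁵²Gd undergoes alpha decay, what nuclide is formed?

Sm-148

Alpha decay: mass number changes by -4, atomic number by -2.
A: 152 − 4 = 148; Z: 64 − 2 = 62.
Z = 62 is samarium, so the daughter is ¹⁴⁸Sm.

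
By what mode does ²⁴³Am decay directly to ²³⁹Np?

alpha decay

ΔA = 239 − 243 = -4; ΔZ = 93 − 95 = -2.
A drops by 4 and Z drops by 2 — the signature of alpha emission.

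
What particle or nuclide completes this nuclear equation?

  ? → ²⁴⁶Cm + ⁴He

Conserve mass number: A = 246 + 4, so A = 250.
Conserve atomic number: Z = 96 + 2, so Z = 98.
Z = 98 is californium, so the species is ²⁵⁰Cf.

Cf-250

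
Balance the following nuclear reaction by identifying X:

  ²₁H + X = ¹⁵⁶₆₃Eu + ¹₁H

Eu-155

Conserve mass number: 2 + A = 156 + 1, so A = 155.
Conserve atomic number: 1 + Z = 63 + 1, so Z = 63.
Z = 63 is europium, so the species is ¹⁵⁵₆₃Eu.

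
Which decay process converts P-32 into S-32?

beta-minus decay

ΔA = 32 − 32 = 0; ΔZ = 16 − 15 = +1.
A is unchanged and Z rises by 1 — a neutron has become a proton (β⁻ decay).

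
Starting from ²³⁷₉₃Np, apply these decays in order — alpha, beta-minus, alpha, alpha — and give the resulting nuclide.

Start: (A, Z) = (237, 93).
After α: (233, 91).
After β⁻: (233, 92).
After α: (229, 90).
After α: (225, 88).
Z = 88 is radium.

Ra-225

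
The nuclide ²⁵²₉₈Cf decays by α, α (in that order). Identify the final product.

Pu-244

Start: (A, Z) = (252, 98).
After α: (248, 96).
After α: (244, 94).
Z = 94 is plutonium.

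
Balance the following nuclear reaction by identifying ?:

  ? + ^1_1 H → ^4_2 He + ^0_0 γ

triton

Conserve mass number: A + 1 = 4 + 0, so A = 3.
Conserve atomic number: Z + 1 = 2 + 0, so Z = 1.
A = 3 and Z = 1 is ^3_1 H — a triton.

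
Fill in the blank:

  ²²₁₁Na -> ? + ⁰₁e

Ne-22

Conserve mass number: 22 = A + 0, so A = 22.
Conserve atomic number: 11 = Z + 1, so Z = 10.
Z = 10 is neon, so the species is ²²₁₀Ne.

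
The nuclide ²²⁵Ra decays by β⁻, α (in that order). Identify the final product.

Start: (A, Z) = (225, 88).
After β⁻: (225, 89).
After α: (221, 87).
Z = 87 is francium.

Fr-221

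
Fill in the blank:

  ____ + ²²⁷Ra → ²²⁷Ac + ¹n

proton

Conserve mass number: A + 227 = 227 + 1, so A = 1.
Conserve atomic number: Z + 88 = 89 + 0, so Z = 1.
A = 1 and Z = 1 is ¹H — a proton.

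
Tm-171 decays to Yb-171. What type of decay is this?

beta-minus decay

ΔA = 171 − 171 = 0; ΔZ = 70 − 69 = +1.
A is unchanged and Z rises by 1 — a neutron has become a proton (β⁻ decay).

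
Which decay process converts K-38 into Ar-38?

ΔA = 38 − 38 = 0; ΔZ = 18 − 19 = -1.
A is unchanged and Z drops by 1 — a proton has become a neutron (β⁺ emission or electron capture).

beta-plus decay or electron capture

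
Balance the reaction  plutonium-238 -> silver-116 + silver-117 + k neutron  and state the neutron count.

5

Conserve mass number: 238 = 116 + 117 + k, so k = 238 − 233 = 5.
Check atomic number: 94 = 47 + 47 + 0 = 94. ✓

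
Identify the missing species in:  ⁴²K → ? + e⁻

Ca-42

Conserve mass number: 42 = A + 0, so A = 42.
Conserve atomic number: 19 = Z − 1, so Z = 20.
Z = 20 is calcium, so the species is ⁴²Ca.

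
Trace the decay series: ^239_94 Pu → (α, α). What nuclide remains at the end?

Th-231

Start: (A, Z) = (239, 94).
After α: (235, 92).
After α: (231, 90).
Z = 90 is thorium.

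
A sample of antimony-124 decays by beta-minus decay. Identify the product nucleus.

Beta-minus decay: mass number changes by +0, atomic number by +1.
A: 124 = 124; Z: 51 + 1 = 52.
Z = 52 is tellurium, so the daughter is tellurium-124.

Te-124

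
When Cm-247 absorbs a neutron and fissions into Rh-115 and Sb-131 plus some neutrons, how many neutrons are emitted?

2

Conserve mass number: 248 = 115 + 131 + k, so k = 248 − 246 = 2.
Check atomic number: 96 = 45 + 51 + 0 = 96. ✓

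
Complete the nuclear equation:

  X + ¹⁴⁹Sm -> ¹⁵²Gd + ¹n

Conserve mass number: A + 149 = 152 + 1, so A = 4.
Conserve atomic number: Z + 62 = 64 + 0, so Z = 2.
A = 4 and Z = 2 is ⁴He — an alpha particle.

alpha particle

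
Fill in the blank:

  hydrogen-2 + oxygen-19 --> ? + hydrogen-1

Conserve mass number: 2 + 19 = A + 1, so A = 20.
Conserve atomic number: 1 + 8 = Z + 1, so Z = 8.
Z = 8 is oxygen, so the species is oxygen-20.

O-20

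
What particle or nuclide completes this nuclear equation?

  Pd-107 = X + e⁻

Ag-107

Conserve mass number: 107 = A + 0, so A = 107.
Conserve atomic number: 46 = Z − 1, so Z = 47.
Z = 47 is silver, so the species is Ag-107.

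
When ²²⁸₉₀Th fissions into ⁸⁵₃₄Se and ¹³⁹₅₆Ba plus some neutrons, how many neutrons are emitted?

Conserve mass number: 228 = 85 + 139 + k, so k = 228 − 224 = 4.
Check atomic number: 90 = 34 + 56 + 0 = 90. ✓

4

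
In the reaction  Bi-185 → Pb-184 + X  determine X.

Conserve mass number: 185 = 184 + A, so A = 1.
Conserve atomic number: 83 = 82 + Z, so Z = 1.
A = 1 and Z = 1 is H-1 — a proton.

proton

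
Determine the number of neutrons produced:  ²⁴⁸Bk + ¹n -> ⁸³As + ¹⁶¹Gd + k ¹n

Conserve mass number: 249 = 83 + 161 + k, so k = 249 − 244 = 5.
Check atomic number: 97 = 33 + 64 + 0 = 97. ✓

5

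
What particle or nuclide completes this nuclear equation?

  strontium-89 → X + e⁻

Y-89

Conserve mass number: 89 = A + 0, so A = 89.
Conserve atomic number: 38 = Z − 1, so Z = 39.
Z = 39 is yttrium, so the species is yttrium-89.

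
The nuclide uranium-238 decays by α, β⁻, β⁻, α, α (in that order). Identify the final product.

Ra-226

Start: (A, Z) = (238, 92).
After α: (234, 90).
After β⁻: (234, 91).
After β⁻: (234, 92).
After α: (230, 90).
After α: (226, 88).
Z = 88 is radium.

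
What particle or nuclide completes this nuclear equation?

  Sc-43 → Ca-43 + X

positron

Conserve mass number: 43 = 43 + A, so A = 0.
Conserve atomic number: 21 = 20 + Z, so Z = 1.
A = 0 and Z = 1 is e⁺ — a positron.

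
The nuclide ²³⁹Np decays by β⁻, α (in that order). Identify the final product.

Start: (A, Z) = (239, 93).
After β⁻: (239, 94).
After α: (235, 92).
Z = 92 is uranium.

U-235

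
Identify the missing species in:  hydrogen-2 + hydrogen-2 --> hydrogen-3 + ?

proton

Conserve mass number: 2 + 2 = 3 + A, so A = 1.
Conserve atomic number: 1 + 1 = 1 + Z, so Z = 1.
A = 1 and Z = 1 is hydrogen-1 — a proton.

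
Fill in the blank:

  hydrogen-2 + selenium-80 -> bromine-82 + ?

gamma ray

Conserve mass number: 2 + 80 = 82 + A, so A = 0.
Conserve atomic number: 1 + 34 = 35 + Z, so Z = 0.
A = 0 and Z = 0 is γ — a gamma ray.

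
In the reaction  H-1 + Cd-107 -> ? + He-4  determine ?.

Conserve mass number: 1 + 107 = A + 4, so A = 104.
Conserve atomic number: 1 + 48 = Z + 2, so Z = 47.
Z = 47 is silver, so the species is Ag-104.

Ag-104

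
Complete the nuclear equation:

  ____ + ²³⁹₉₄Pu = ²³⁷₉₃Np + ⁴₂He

deuteron

Conserve mass number: A + 239 = 237 + 4, so A = 2.
Conserve atomic number: Z + 94 = 93 + 2, so Z = 1.
A = 2 and Z = 1 is ²₁H — a deuteron.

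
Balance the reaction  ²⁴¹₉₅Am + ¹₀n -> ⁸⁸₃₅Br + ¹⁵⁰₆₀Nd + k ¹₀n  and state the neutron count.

4

Conserve mass number: 242 = 88 + 150 + k, so k = 242 − 238 = 4.
Check atomic number: 95 = 35 + 60 + 0 = 95. ✓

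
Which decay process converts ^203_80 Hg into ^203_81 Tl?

ΔA = 203 − 203 = 0; ΔZ = 81 − 80 = +1.
A is unchanged and Z rises by 1 — a neutron has become a proton (β⁻ decay).

beta-minus decay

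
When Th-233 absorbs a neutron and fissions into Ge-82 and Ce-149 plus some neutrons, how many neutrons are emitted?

Conserve mass number: 234 = 82 + 149 + k, so k = 234 − 231 = 3.
Check atomic number: 90 = 32 + 58 + 0 = 90. ✓

3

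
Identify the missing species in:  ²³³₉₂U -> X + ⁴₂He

Conserve mass number: 233 = A + 4, so A = 229.
Conserve atomic number: 92 = Z + 2, so Z = 90.
Z = 90 is thorium, so the species is ²²⁹₉₀Th.

Th-229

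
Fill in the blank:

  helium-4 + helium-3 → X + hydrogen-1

Li-6

Conserve mass number: 4 + 3 = A + 1, so A = 6.
Conserve atomic number: 2 + 2 = Z + 1, so Z = 3.
Z = 3 is lithium, so the species is lithium-6.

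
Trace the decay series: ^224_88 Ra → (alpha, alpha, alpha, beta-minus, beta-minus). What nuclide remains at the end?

Start: (A, Z) = (224, 88).
After α: (220, 86).
After α: (216, 84).
After α: (212, 82).
After β⁻: (212, 83).
After β⁻: (212, 84).
Z = 84 is polonium.

Po-212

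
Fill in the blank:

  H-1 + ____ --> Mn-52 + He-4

Conserve mass number: 1 + A = 52 + 4, so A = 55.
Conserve atomic number: 1 + Z = 25 + 2, so Z = 26.
Z = 26 is iron, so the species is Fe-55.

Fe-55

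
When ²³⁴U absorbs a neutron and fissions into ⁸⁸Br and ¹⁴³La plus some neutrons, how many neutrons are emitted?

Conserve mass number: 235 = 88 + 143 + k, so k = 235 − 231 = 4.
Check atomic number: 92 = 35 + 57 + 0 = 92. ✓

4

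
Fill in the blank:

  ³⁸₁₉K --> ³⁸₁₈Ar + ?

positron

Conserve mass number: 38 = 38 + A, so A = 0.
Conserve atomic number: 19 = 18 + Z, so Z = 1.
A = 0 and Z = 1 is ⁰₁e — a positron.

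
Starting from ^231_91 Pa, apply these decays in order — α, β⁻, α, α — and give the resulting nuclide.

Start: (A, Z) = (231, 91).
After α: (227, 89).
After β⁻: (227, 90).
After α: (223, 88).
After α: (219, 86).
Z = 86 is radon.

Rn-219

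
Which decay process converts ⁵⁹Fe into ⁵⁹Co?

ΔA = 59 − 59 = 0; ΔZ = 27 − 26 = +1.
A is unchanged and Z rises by 1 — a neutron has become a proton (β⁻ decay).

beta-minus decay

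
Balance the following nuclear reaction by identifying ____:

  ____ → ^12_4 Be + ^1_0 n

Conserve mass number: A = 12 + 1, so A = 13.
Conserve atomic number: Z = 4 + 0, so Z = 4.
Z = 4 is beryllium, so the species is ^13_4 Be.

Be-13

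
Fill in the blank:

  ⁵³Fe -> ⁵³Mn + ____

Conserve mass number: 53 = 53 + A, so A = 0.
Conserve atomic number: 26 = 25 + Z, so Z = 1.
A = 0 and Z = 1 is e⁺ — a positron.

positron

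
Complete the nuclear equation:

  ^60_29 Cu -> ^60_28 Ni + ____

Conserve mass number: 60 = 60 + A, so A = 0.
Conserve atomic number: 29 = 28 + Z, so Z = 1.
A = 0 and Z = 1 is ^0_1 e — a positron.

positron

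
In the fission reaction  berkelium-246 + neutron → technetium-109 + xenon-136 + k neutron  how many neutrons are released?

2

Conserve mass number: 247 = 109 + 136 + k, so k = 247 − 245 = 2.
Check atomic number: 97 = 43 + 54 + 0 = 97. ✓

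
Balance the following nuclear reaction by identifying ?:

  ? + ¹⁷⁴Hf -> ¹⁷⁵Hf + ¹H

Conserve mass number: A + 174 = 175 + 1, so A = 2.
Conserve atomic number: Z + 72 = 72 + 1, so Z = 1.
A = 2 and Z = 1 is ²H — a deuteron.

deuteron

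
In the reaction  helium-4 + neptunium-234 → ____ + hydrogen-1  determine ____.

Pu-237

Conserve mass number: 4 + 234 = A + 1, so A = 237.
Conserve atomic number: 2 + 93 = Z + 1, so Z = 94.
Z = 94 is plutonium, so the species is plutonium-237.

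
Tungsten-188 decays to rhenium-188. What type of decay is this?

beta-minus decay

ΔA = 188 − 188 = 0; ΔZ = 75 − 74 = +1.
A is unchanged and Z rises by 1 — a neutron has become a proton (β⁻ decay).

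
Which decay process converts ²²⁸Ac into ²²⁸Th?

ΔA = 228 − 228 = 0; ΔZ = 90 − 89 = +1.
A is unchanged and Z rises by 1 — a neutron has become a proton (β⁻ decay).

beta-minus decay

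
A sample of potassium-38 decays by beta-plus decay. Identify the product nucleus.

Beta-plus decay: mass number changes by +0, atomic number by -1.
A: 38 = 38; Z: 19 − 1 = 18.
Z = 18 is argon, so the daughter is argon-38.

Ar-38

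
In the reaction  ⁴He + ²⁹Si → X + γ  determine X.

Conserve mass number: 4 + 29 = A + 0, so A = 33.
Conserve atomic number: 2 + 14 = Z + 0, so Z = 16.
Z = 16 is sulfur, so the species is ³³S.

S-33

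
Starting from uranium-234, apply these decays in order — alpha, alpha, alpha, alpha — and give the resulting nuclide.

Start: (A, Z) = (234, 92).
After α: (230, 90).
After α: (226, 88).
After α: (222, 86).
After α: (218, 84).
Z = 84 is polonium.

Po-218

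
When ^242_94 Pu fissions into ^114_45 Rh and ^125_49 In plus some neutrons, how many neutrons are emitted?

Conserve mass number: 242 = 114 + 125 + k, so k = 242 − 239 = 3.
Check atomic number: 94 = 45 + 49 + 0 = 94. ✓

3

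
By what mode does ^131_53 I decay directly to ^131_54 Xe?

ΔA = 131 − 131 = 0; ΔZ = 54 − 53 = +1.
A is unchanged and Z rises by 1 — a neutron has become a proton (β⁻ decay).

beta-minus decay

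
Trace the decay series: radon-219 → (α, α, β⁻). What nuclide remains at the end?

Bi-211

Start: (A, Z) = (219, 86).
After α: (215, 84).
After α: (211, 82).
After β⁻: (211, 83).
Z = 83 is bismuth.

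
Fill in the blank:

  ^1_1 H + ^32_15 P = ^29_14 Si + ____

alpha particle

Conserve mass number: 1 + 32 = 29 + A, so A = 4.
Conserve atomic number: 1 + 15 = 14 + Z, so Z = 2.
A = 4 and Z = 2 is ^4_2 He — an alpha particle.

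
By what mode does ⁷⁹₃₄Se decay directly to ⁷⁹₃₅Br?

ΔA = 79 − 79 = 0; ΔZ = 35 − 34 = +1.
A is unchanged and Z rises by 1 — a neutron has become a proton (β⁻ decay).

beta-minus decay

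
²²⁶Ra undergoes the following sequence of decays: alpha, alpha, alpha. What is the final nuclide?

Start: (A, Z) = (226, 88).
After α: (222, 86).
After α: (218, 84).
After α: (214, 82).
Z = 82 is lead.

Pb-214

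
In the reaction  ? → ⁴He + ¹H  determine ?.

Li-5

Conserve mass number: A = 4 + 1, so A = 5.
Conserve atomic number: Z = 2 + 1, so Z = 3.
Z = 3 is lithium, so the species is ⁵Li.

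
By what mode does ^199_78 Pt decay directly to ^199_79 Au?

ΔA = 199 − 199 = 0; ΔZ = 79 − 78 = +1.
A is unchanged and Z rises by 1 — a neutron has become a proton (β⁻ decay).

beta-minus decay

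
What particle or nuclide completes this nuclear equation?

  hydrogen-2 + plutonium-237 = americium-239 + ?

gamma ray

Conserve mass number: 2 + 237 = 239 + A, so A = 0.
Conserve atomic number: 1 + 94 = 95 + Z, so Z = 0.
A = 0 and Z = 0 is γ — a gamma ray.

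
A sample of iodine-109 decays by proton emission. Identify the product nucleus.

Proton emission: mass number changes by -1, atomic number by -1.
A: 109 − 1 = 108; Z: 53 − 1 = 52.
Z = 52 is tellurium, so the daughter is tellurium-108.

Te-108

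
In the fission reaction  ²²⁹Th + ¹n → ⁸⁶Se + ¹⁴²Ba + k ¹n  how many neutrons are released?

Conserve mass number: 230 = 86 + 142 + k, so k = 230 − 228 = 2.
Check atomic number: 90 = 34 + 56 + 0 = 90. ✓

2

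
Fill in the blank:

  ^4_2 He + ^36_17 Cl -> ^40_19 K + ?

gamma ray

Conserve mass number: 4 + 36 = 40 + A, so A = 0.
Conserve atomic number: 2 + 17 = 19 + Z, so Z = 0.
A = 0 and Z = 0 is ^0_0 γ — a gamma ray.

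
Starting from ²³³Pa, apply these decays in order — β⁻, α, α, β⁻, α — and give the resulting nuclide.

Fr-221

Start: (A, Z) = (233, 91).
After β⁻: (233, 92).
After α: (229, 90).
After α: (225, 88).
After β⁻: (225, 89).
After α: (221, 87).
Z = 87 is francium.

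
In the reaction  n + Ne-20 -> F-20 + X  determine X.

proton

Conserve mass number: 1 + 20 = 20 + A, so A = 1.
Conserve atomic number: 0 + 10 = 9 + Z, so Z = 1.
A = 1 and Z = 1 is H-1 — a proton.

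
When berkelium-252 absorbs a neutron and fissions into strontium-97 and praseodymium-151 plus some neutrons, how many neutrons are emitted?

5

Conserve mass number: 253 = 97 + 151 + k, so k = 253 − 248 = 5.
Check atomic number: 97 = 38 + 59 + 0 = 97. ✓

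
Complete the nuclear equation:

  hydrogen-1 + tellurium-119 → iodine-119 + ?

neutron

Conserve mass number: 1 + 119 = 119 + A, so A = 1.
Conserve atomic number: 1 + 52 = 53 + Z, so Z = 0.
A = 1 and Z = 0 is neutron — a neutron.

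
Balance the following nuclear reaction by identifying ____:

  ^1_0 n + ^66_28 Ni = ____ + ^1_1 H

Co-66

Conserve mass number: 1 + 66 = A + 1, so A = 66.
Conserve atomic number: 0 + 28 = Z + 1, so Z = 27.
Z = 27 is cobalt, so the species is ^66_27 Co.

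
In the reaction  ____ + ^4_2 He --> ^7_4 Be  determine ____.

Conserve mass number: A + 4 = 7, so A = 3.
Conserve atomic number: Z + 2 = 4, so Z = 2.
Z = 2 is helium, so the species is ^3_2 He.

He-3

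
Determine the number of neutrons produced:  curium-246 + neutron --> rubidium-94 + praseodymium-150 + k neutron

Conserve mass number: 247 = 94 + 150 + k, so k = 247 − 244 = 3.
Check atomic number: 96 = 37 + 59 + 0 = 96. ✓

3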